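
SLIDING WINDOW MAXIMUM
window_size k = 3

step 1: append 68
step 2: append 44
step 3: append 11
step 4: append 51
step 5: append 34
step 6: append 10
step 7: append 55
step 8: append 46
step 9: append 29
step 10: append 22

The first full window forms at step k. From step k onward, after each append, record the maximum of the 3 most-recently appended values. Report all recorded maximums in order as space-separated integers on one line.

step 1: append 68 -> window=[68] (not full yet)
step 2: append 44 -> window=[68, 44] (not full yet)
step 3: append 11 -> window=[68, 44, 11] -> max=68
step 4: append 51 -> window=[44, 11, 51] -> max=51
step 5: append 34 -> window=[11, 51, 34] -> max=51
step 6: append 10 -> window=[51, 34, 10] -> max=51
step 7: append 55 -> window=[34, 10, 55] -> max=55
step 8: append 46 -> window=[10, 55, 46] -> max=55
step 9: append 29 -> window=[55, 46, 29] -> max=55
step 10: append 22 -> window=[46, 29, 22] -> max=46

Answer: 68 51 51 51 55 55 55 46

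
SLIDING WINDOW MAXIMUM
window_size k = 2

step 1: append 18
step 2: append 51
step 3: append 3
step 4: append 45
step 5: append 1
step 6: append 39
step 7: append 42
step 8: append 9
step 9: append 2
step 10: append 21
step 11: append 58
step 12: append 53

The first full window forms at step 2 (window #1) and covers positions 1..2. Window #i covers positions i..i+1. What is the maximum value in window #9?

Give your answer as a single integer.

Answer: 21

Derivation:
step 1: append 18 -> window=[18] (not full yet)
step 2: append 51 -> window=[18, 51] -> max=51
step 3: append 3 -> window=[51, 3] -> max=51
step 4: append 45 -> window=[3, 45] -> max=45
step 5: append 1 -> window=[45, 1] -> max=45
step 6: append 39 -> window=[1, 39] -> max=39
step 7: append 42 -> window=[39, 42] -> max=42
step 8: append 9 -> window=[42, 9] -> max=42
step 9: append 2 -> window=[9, 2] -> max=9
step 10: append 21 -> window=[2, 21] -> max=21
Window #9 max = 21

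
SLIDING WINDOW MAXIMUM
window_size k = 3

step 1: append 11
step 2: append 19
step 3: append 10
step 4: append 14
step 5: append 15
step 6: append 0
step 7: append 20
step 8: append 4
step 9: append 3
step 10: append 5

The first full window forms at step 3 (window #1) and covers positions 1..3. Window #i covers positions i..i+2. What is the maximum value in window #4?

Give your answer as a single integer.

Answer: 15

Derivation:
step 1: append 11 -> window=[11] (not full yet)
step 2: append 19 -> window=[11, 19] (not full yet)
step 3: append 10 -> window=[11, 19, 10] -> max=19
step 4: append 14 -> window=[19, 10, 14] -> max=19
step 5: append 15 -> window=[10, 14, 15] -> max=15
step 6: append 0 -> window=[14, 15, 0] -> max=15
Window #4 max = 15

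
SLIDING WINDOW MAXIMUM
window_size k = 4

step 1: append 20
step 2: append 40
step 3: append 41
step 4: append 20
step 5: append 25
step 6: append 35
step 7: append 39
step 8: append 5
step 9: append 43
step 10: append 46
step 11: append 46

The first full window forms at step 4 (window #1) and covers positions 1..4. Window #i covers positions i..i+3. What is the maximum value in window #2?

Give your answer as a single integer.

step 1: append 20 -> window=[20] (not full yet)
step 2: append 40 -> window=[20, 40] (not full yet)
step 3: append 41 -> window=[20, 40, 41] (not full yet)
step 4: append 20 -> window=[20, 40, 41, 20] -> max=41
step 5: append 25 -> window=[40, 41, 20, 25] -> max=41
Window #2 max = 41

Answer: 41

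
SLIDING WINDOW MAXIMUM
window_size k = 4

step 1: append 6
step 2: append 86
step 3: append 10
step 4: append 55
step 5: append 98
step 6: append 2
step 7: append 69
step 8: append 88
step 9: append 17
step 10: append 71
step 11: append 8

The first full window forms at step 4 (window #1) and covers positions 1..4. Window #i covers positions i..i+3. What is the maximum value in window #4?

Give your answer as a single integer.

Answer: 98

Derivation:
step 1: append 6 -> window=[6] (not full yet)
step 2: append 86 -> window=[6, 86] (not full yet)
step 3: append 10 -> window=[6, 86, 10] (not full yet)
step 4: append 55 -> window=[6, 86, 10, 55] -> max=86
step 5: append 98 -> window=[86, 10, 55, 98] -> max=98
step 6: append 2 -> window=[10, 55, 98, 2] -> max=98
step 7: append 69 -> window=[55, 98, 2, 69] -> max=98
Window #4 max = 98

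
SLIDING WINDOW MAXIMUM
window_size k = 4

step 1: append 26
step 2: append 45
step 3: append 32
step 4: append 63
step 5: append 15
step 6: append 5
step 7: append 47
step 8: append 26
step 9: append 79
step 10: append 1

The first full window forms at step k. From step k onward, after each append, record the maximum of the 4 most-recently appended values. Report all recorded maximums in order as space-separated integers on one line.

step 1: append 26 -> window=[26] (not full yet)
step 2: append 45 -> window=[26, 45] (not full yet)
step 3: append 32 -> window=[26, 45, 32] (not full yet)
step 4: append 63 -> window=[26, 45, 32, 63] -> max=63
step 5: append 15 -> window=[45, 32, 63, 15] -> max=63
step 6: append 5 -> window=[32, 63, 15, 5] -> max=63
step 7: append 47 -> window=[63, 15, 5, 47] -> max=63
step 8: append 26 -> window=[15, 5, 47, 26] -> max=47
step 9: append 79 -> window=[5, 47, 26, 79] -> max=79
step 10: append 1 -> window=[47, 26, 79, 1] -> max=79

Answer: 63 63 63 63 47 79 79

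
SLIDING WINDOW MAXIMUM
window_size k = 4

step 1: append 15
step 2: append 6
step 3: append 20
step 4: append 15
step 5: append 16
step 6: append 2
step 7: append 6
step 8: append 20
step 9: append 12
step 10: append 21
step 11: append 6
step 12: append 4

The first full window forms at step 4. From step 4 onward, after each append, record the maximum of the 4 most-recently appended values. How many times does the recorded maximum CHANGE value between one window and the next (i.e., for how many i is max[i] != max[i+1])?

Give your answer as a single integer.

step 1: append 15 -> window=[15] (not full yet)
step 2: append 6 -> window=[15, 6] (not full yet)
step 3: append 20 -> window=[15, 6, 20] (not full yet)
step 4: append 15 -> window=[15, 6, 20, 15] -> max=20
step 5: append 16 -> window=[6, 20, 15, 16] -> max=20
step 6: append 2 -> window=[20, 15, 16, 2] -> max=20
step 7: append 6 -> window=[15, 16, 2, 6] -> max=16
step 8: append 20 -> window=[16, 2, 6, 20] -> max=20
step 9: append 12 -> window=[2, 6, 20, 12] -> max=20
step 10: append 21 -> window=[6, 20, 12, 21] -> max=21
step 11: append 6 -> window=[20, 12, 21, 6] -> max=21
step 12: append 4 -> window=[12, 21, 6, 4] -> max=21
Recorded maximums: 20 20 20 16 20 20 21 21 21
Changes between consecutive maximums: 3

Answer: 3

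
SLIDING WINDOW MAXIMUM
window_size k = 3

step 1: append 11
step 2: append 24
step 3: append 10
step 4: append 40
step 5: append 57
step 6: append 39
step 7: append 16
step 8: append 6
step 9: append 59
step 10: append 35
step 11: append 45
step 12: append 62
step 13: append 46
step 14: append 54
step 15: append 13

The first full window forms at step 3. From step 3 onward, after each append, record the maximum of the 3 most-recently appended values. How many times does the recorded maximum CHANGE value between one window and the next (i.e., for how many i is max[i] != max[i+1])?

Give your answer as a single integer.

Answer: 6

Derivation:
step 1: append 11 -> window=[11] (not full yet)
step 2: append 24 -> window=[11, 24] (not full yet)
step 3: append 10 -> window=[11, 24, 10] -> max=24
step 4: append 40 -> window=[24, 10, 40] -> max=40
step 5: append 57 -> window=[10, 40, 57] -> max=57
step 6: append 39 -> window=[40, 57, 39] -> max=57
step 7: append 16 -> window=[57, 39, 16] -> max=57
step 8: append 6 -> window=[39, 16, 6] -> max=39
step 9: append 59 -> window=[16, 6, 59] -> max=59
step 10: append 35 -> window=[6, 59, 35] -> max=59
step 11: append 45 -> window=[59, 35, 45] -> max=59
step 12: append 62 -> window=[35, 45, 62] -> max=62
step 13: append 46 -> window=[45, 62, 46] -> max=62
step 14: append 54 -> window=[62, 46, 54] -> max=62
step 15: append 13 -> window=[46, 54, 13] -> max=54
Recorded maximums: 24 40 57 57 57 39 59 59 59 62 62 62 54
Changes between consecutive maximums: 6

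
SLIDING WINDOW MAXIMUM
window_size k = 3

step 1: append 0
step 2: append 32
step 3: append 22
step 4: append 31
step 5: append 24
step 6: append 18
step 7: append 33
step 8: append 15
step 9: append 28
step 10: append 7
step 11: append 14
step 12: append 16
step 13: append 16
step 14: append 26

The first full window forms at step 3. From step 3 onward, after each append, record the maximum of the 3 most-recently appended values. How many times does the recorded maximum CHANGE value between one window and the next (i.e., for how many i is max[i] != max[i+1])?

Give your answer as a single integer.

Answer: 5

Derivation:
step 1: append 0 -> window=[0] (not full yet)
step 2: append 32 -> window=[0, 32] (not full yet)
step 3: append 22 -> window=[0, 32, 22] -> max=32
step 4: append 31 -> window=[32, 22, 31] -> max=32
step 5: append 24 -> window=[22, 31, 24] -> max=31
step 6: append 18 -> window=[31, 24, 18] -> max=31
step 7: append 33 -> window=[24, 18, 33] -> max=33
step 8: append 15 -> window=[18, 33, 15] -> max=33
step 9: append 28 -> window=[33, 15, 28] -> max=33
step 10: append 7 -> window=[15, 28, 7] -> max=28
step 11: append 14 -> window=[28, 7, 14] -> max=28
step 12: append 16 -> window=[7, 14, 16] -> max=16
step 13: append 16 -> window=[14, 16, 16] -> max=16
step 14: append 26 -> window=[16, 16, 26] -> max=26
Recorded maximums: 32 32 31 31 33 33 33 28 28 16 16 26
Changes between consecutive maximums: 5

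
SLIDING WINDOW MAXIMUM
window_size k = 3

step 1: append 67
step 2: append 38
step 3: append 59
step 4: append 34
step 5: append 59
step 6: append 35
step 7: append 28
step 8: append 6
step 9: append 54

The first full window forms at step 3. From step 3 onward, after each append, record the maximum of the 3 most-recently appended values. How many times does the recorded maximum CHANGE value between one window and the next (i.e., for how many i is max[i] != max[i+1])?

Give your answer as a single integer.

step 1: append 67 -> window=[67] (not full yet)
step 2: append 38 -> window=[67, 38] (not full yet)
step 3: append 59 -> window=[67, 38, 59] -> max=67
step 4: append 34 -> window=[38, 59, 34] -> max=59
step 5: append 59 -> window=[59, 34, 59] -> max=59
step 6: append 35 -> window=[34, 59, 35] -> max=59
step 7: append 28 -> window=[59, 35, 28] -> max=59
step 8: append 6 -> window=[35, 28, 6] -> max=35
step 9: append 54 -> window=[28, 6, 54] -> max=54
Recorded maximums: 67 59 59 59 59 35 54
Changes between consecutive maximums: 3

Answer: 3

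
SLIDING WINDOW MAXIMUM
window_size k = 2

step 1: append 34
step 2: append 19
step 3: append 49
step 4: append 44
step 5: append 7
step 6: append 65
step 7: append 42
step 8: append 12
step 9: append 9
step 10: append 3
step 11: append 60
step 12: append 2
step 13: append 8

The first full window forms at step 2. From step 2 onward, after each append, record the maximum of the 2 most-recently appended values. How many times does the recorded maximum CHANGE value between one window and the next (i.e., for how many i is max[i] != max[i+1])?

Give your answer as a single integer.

step 1: append 34 -> window=[34] (not full yet)
step 2: append 19 -> window=[34, 19] -> max=34
step 3: append 49 -> window=[19, 49] -> max=49
step 4: append 44 -> window=[49, 44] -> max=49
step 5: append 7 -> window=[44, 7] -> max=44
step 6: append 65 -> window=[7, 65] -> max=65
step 7: append 42 -> window=[65, 42] -> max=65
step 8: append 12 -> window=[42, 12] -> max=42
step 9: append 9 -> window=[12, 9] -> max=12
step 10: append 3 -> window=[9, 3] -> max=9
step 11: append 60 -> window=[3, 60] -> max=60
step 12: append 2 -> window=[60, 2] -> max=60
step 13: append 8 -> window=[2, 8] -> max=8
Recorded maximums: 34 49 49 44 65 65 42 12 9 60 60 8
Changes between consecutive maximums: 8

Answer: 8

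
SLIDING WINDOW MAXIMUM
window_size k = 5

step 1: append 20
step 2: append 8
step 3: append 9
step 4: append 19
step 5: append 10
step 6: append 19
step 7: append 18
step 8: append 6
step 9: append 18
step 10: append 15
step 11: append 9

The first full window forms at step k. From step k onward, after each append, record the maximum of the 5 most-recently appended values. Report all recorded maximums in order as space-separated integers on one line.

Answer: 20 19 19 19 19 19 18

Derivation:
step 1: append 20 -> window=[20] (not full yet)
step 2: append 8 -> window=[20, 8] (not full yet)
step 3: append 9 -> window=[20, 8, 9] (not full yet)
step 4: append 19 -> window=[20, 8, 9, 19] (not full yet)
step 5: append 10 -> window=[20, 8, 9, 19, 10] -> max=20
step 6: append 19 -> window=[8, 9, 19, 10, 19] -> max=19
step 7: append 18 -> window=[9, 19, 10, 19, 18] -> max=19
step 8: append 6 -> window=[19, 10, 19, 18, 6] -> max=19
step 9: append 18 -> window=[10, 19, 18, 6, 18] -> max=19
step 10: append 15 -> window=[19, 18, 6, 18, 15] -> max=19
step 11: append 9 -> window=[18, 6, 18, 15, 9] -> max=18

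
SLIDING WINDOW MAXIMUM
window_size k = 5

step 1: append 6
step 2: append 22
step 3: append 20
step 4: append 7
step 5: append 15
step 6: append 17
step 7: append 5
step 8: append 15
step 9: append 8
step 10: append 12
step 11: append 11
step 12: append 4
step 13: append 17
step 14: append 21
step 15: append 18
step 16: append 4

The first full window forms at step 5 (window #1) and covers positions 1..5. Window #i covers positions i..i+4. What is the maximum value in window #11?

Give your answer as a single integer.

step 1: append 6 -> window=[6] (not full yet)
step 2: append 22 -> window=[6, 22] (not full yet)
step 3: append 20 -> window=[6, 22, 20] (not full yet)
step 4: append 7 -> window=[6, 22, 20, 7] (not full yet)
step 5: append 15 -> window=[6, 22, 20, 7, 15] -> max=22
step 6: append 17 -> window=[22, 20, 7, 15, 17] -> max=22
step 7: append 5 -> window=[20, 7, 15, 17, 5] -> max=20
step 8: append 15 -> window=[7, 15, 17, 5, 15] -> max=17
step 9: append 8 -> window=[15, 17, 5, 15, 8] -> max=17
step 10: append 12 -> window=[17, 5, 15, 8, 12] -> max=17
step 11: append 11 -> window=[5, 15, 8, 12, 11] -> max=15
step 12: append 4 -> window=[15, 8, 12, 11, 4] -> max=15
step 13: append 17 -> window=[8, 12, 11, 4, 17] -> max=17
step 14: append 21 -> window=[12, 11, 4, 17, 21] -> max=21
step 15: append 18 -> window=[11, 4, 17, 21, 18] -> max=21
Window #11 max = 21

Answer: 21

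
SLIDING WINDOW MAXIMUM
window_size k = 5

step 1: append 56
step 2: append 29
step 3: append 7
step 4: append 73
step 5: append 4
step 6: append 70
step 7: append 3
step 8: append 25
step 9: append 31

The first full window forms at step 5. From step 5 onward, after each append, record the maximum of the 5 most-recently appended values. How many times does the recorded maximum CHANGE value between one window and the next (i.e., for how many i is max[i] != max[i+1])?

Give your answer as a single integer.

Answer: 1

Derivation:
step 1: append 56 -> window=[56] (not full yet)
step 2: append 29 -> window=[56, 29] (not full yet)
step 3: append 7 -> window=[56, 29, 7] (not full yet)
step 4: append 73 -> window=[56, 29, 7, 73] (not full yet)
step 5: append 4 -> window=[56, 29, 7, 73, 4] -> max=73
step 6: append 70 -> window=[29, 7, 73, 4, 70] -> max=73
step 7: append 3 -> window=[7, 73, 4, 70, 3] -> max=73
step 8: append 25 -> window=[73, 4, 70, 3, 25] -> max=73
step 9: append 31 -> window=[4, 70, 3, 25, 31] -> max=70
Recorded maximums: 73 73 73 73 70
Changes between consecutive maximums: 1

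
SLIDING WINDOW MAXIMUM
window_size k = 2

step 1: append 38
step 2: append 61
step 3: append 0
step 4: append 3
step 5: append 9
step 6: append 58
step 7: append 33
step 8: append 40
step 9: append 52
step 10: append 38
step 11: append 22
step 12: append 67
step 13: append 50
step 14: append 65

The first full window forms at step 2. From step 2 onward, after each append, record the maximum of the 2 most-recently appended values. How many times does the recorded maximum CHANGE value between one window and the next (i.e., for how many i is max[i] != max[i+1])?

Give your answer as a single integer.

Answer: 8

Derivation:
step 1: append 38 -> window=[38] (not full yet)
step 2: append 61 -> window=[38, 61] -> max=61
step 3: append 0 -> window=[61, 0] -> max=61
step 4: append 3 -> window=[0, 3] -> max=3
step 5: append 9 -> window=[3, 9] -> max=9
step 6: append 58 -> window=[9, 58] -> max=58
step 7: append 33 -> window=[58, 33] -> max=58
step 8: append 40 -> window=[33, 40] -> max=40
step 9: append 52 -> window=[40, 52] -> max=52
step 10: append 38 -> window=[52, 38] -> max=52
step 11: append 22 -> window=[38, 22] -> max=38
step 12: append 67 -> window=[22, 67] -> max=67
step 13: append 50 -> window=[67, 50] -> max=67
step 14: append 65 -> window=[50, 65] -> max=65
Recorded maximums: 61 61 3 9 58 58 40 52 52 38 67 67 65
Changes between consecutive maximums: 8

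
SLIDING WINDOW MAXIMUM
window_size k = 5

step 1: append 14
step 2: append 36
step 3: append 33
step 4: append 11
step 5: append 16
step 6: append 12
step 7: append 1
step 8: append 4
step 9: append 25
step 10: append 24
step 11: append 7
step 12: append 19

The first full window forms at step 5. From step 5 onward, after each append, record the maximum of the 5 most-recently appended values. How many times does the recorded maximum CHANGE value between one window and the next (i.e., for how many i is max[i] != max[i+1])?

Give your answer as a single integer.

step 1: append 14 -> window=[14] (not full yet)
step 2: append 36 -> window=[14, 36] (not full yet)
step 3: append 33 -> window=[14, 36, 33] (not full yet)
step 4: append 11 -> window=[14, 36, 33, 11] (not full yet)
step 5: append 16 -> window=[14, 36, 33, 11, 16] -> max=36
step 6: append 12 -> window=[36, 33, 11, 16, 12] -> max=36
step 7: append 1 -> window=[33, 11, 16, 12, 1] -> max=33
step 8: append 4 -> window=[11, 16, 12, 1, 4] -> max=16
step 9: append 25 -> window=[16, 12, 1, 4, 25] -> max=25
step 10: append 24 -> window=[12, 1, 4, 25, 24] -> max=25
step 11: append 7 -> window=[1, 4, 25, 24, 7] -> max=25
step 12: append 19 -> window=[4, 25, 24, 7, 19] -> max=25
Recorded maximums: 36 36 33 16 25 25 25 25
Changes between consecutive maximums: 3

Answer: 3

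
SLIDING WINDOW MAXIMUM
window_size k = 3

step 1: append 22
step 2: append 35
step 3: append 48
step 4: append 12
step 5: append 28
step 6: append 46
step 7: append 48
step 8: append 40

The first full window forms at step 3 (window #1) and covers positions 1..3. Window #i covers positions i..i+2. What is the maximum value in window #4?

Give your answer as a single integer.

Answer: 46

Derivation:
step 1: append 22 -> window=[22] (not full yet)
step 2: append 35 -> window=[22, 35] (not full yet)
step 3: append 48 -> window=[22, 35, 48] -> max=48
step 4: append 12 -> window=[35, 48, 12] -> max=48
step 5: append 28 -> window=[48, 12, 28] -> max=48
step 6: append 46 -> window=[12, 28, 46] -> max=46
Window #4 max = 46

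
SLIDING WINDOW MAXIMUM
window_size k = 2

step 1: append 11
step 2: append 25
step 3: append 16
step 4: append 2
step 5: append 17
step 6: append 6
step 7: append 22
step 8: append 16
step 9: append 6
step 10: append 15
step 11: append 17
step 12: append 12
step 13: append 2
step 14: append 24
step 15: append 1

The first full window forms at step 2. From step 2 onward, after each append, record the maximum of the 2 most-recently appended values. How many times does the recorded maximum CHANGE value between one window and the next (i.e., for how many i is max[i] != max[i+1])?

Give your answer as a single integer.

step 1: append 11 -> window=[11] (not full yet)
step 2: append 25 -> window=[11, 25] -> max=25
step 3: append 16 -> window=[25, 16] -> max=25
step 4: append 2 -> window=[16, 2] -> max=16
step 5: append 17 -> window=[2, 17] -> max=17
step 6: append 6 -> window=[17, 6] -> max=17
step 7: append 22 -> window=[6, 22] -> max=22
step 8: append 16 -> window=[22, 16] -> max=22
step 9: append 6 -> window=[16, 6] -> max=16
step 10: append 15 -> window=[6, 15] -> max=15
step 11: append 17 -> window=[15, 17] -> max=17
step 12: append 12 -> window=[17, 12] -> max=17
step 13: append 2 -> window=[12, 2] -> max=12
step 14: append 24 -> window=[2, 24] -> max=24
step 15: append 1 -> window=[24, 1] -> max=24
Recorded maximums: 25 25 16 17 17 22 22 16 15 17 17 12 24 24
Changes between consecutive maximums: 8

Answer: 8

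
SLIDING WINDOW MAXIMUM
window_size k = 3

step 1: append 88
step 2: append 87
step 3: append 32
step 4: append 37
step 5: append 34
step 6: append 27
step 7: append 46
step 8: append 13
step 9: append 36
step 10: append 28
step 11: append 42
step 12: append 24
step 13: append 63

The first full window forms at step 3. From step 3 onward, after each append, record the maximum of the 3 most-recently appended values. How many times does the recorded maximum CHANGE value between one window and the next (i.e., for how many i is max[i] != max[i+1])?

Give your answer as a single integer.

step 1: append 88 -> window=[88] (not full yet)
step 2: append 87 -> window=[88, 87] (not full yet)
step 3: append 32 -> window=[88, 87, 32] -> max=88
step 4: append 37 -> window=[87, 32, 37] -> max=87
step 5: append 34 -> window=[32, 37, 34] -> max=37
step 6: append 27 -> window=[37, 34, 27] -> max=37
step 7: append 46 -> window=[34, 27, 46] -> max=46
step 8: append 13 -> window=[27, 46, 13] -> max=46
step 9: append 36 -> window=[46, 13, 36] -> max=46
step 10: append 28 -> window=[13, 36, 28] -> max=36
step 11: append 42 -> window=[36, 28, 42] -> max=42
step 12: append 24 -> window=[28, 42, 24] -> max=42
step 13: append 63 -> window=[42, 24, 63] -> max=63
Recorded maximums: 88 87 37 37 46 46 46 36 42 42 63
Changes between consecutive maximums: 6

Answer: 6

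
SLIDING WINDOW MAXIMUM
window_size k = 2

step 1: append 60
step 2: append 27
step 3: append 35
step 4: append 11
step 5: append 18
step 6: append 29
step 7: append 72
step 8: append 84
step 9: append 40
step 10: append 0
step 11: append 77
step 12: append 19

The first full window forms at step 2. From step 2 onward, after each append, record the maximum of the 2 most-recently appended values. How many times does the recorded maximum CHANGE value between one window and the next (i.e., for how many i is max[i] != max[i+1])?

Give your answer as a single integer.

Answer: 7

Derivation:
step 1: append 60 -> window=[60] (not full yet)
step 2: append 27 -> window=[60, 27] -> max=60
step 3: append 35 -> window=[27, 35] -> max=35
step 4: append 11 -> window=[35, 11] -> max=35
step 5: append 18 -> window=[11, 18] -> max=18
step 6: append 29 -> window=[18, 29] -> max=29
step 7: append 72 -> window=[29, 72] -> max=72
step 8: append 84 -> window=[72, 84] -> max=84
step 9: append 40 -> window=[84, 40] -> max=84
step 10: append 0 -> window=[40, 0] -> max=40
step 11: append 77 -> window=[0, 77] -> max=77
step 12: append 19 -> window=[77, 19] -> max=77
Recorded maximums: 60 35 35 18 29 72 84 84 40 77 77
Changes between consecutive maximums: 7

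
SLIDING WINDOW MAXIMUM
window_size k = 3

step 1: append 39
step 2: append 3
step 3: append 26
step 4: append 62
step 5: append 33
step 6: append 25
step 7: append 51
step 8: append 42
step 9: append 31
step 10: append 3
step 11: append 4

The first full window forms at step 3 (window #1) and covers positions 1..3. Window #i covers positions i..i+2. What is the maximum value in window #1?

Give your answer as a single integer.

step 1: append 39 -> window=[39] (not full yet)
step 2: append 3 -> window=[39, 3] (not full yet)
step 3: append 26 -> window=[39, 3, 26] -> max=39
Window #1 max = 39

Answer: 39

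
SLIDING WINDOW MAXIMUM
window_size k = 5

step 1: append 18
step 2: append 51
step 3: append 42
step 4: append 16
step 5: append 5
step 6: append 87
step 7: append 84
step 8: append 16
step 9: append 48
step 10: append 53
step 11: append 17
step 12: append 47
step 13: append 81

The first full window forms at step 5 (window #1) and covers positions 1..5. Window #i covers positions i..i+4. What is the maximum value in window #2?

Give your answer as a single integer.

step 1: append 18 -> window=[18] (not full yet)
step 2: append 51 -> window=[18, 51] (not full yet)
step 3: append 42 -> window=[18, 51, 42] (not full yet)
step 4: append 16 -> window=[18, 51, 42, 16] (not full yet)
step 5: append 5 -> window=[18, 51, 42, 16, 5] -> max=51
step 6: append 87 -> window=[51, 42, 16, 5, 87] -> max=87
Window #2 max = 87

Answer: 87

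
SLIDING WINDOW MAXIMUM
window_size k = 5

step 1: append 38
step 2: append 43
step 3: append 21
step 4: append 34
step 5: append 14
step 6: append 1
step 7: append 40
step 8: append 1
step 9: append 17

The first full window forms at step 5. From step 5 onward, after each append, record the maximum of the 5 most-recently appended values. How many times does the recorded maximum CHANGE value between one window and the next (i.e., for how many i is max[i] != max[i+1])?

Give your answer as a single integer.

Answer: 1

Derivation:
step 1: append 38 -> window=[38] (not full yet)
step 2: append 43 -> window=[38, 43] (not full yet)
step 3: append 21 -> window=[38, 43, 21] (not full yet)
step 4: append 34 -> window=[38, 43, 21, 34] (not full yet)
step 5: append 14 -> window=[38, 43, 21, 34, 14] -> max=43
step 6: append 1 -> window=[43, 21, 34, 14, 1] -> max=43
step 7: append 40 -> window=[21, 34, 14, 1, 40] -> max=40
step 8: append 1 -> window=[34, 14, 1, 40, 1] -> max=40
step 9: append 17 -> window=[14, 1, 40, 1, 17] -> max=40
Recorded maximums: 43 43 40 40 40
Changes between consecutive maximums: 1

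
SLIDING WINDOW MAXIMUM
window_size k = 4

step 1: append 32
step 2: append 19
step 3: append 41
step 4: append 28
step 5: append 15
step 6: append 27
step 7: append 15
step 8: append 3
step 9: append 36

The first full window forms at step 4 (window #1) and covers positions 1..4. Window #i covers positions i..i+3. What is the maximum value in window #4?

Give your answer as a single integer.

step 1: append 32 -> window=[32] (not full yet)
step 2: append 19 -> window=[32, 19] (not full yet)
step 3: append 41 -> window=[32, 19, 41] (not full yet)
step 4: append 28 -> window=[32, 19, 41, 28] -> max=41
step 5: append 15 -> window=[19, 41, 28, 15] -> max=41
step 6: append 27 -> window=[41, 28, 15, 27] -> max=41
step 7: append 15 -> window=[28, 15, 27, 15] -> max=28
Window #4 max = 28

Answer: 28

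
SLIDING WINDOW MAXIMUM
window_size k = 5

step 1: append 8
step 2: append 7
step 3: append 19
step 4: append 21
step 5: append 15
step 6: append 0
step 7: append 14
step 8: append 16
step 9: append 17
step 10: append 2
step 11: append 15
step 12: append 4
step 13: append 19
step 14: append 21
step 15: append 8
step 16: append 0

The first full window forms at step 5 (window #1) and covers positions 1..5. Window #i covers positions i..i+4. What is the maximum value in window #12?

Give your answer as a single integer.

step 1: append 8 -> window=[8] (not full yet)
step 2: append 7 -> window=[8, 7] (not full yet)
step 3: append 19 -> window=[8, 7, 19] (not full yet)
step 4: append 21 -> window=[8, 7, 19, 21] (not full yet)
step 5: append 15 -> window=[8, 7, 19, 21, 15] -> max=21
step 6: append 0 -> window=[7, 19, 21, 15, 0] -> max=21
step 7: append 14 -> window=[19, 21, 15, 0, 14] -> max=21
step 8: append 16 -> window=[21, 15, 0, 14, 16] -> max=21
step 9: append 17 -> window=[15, 0, 14, 16, 17] -> max=17
step 10: append 2 -> window=[0, 14, 16, 17, 2] -> max=17
step 11: append 15 -> window=[14, 16, 17, 2, 15] -> max=17
step 12: append 4 -> window=[16, 17, 2, 15, 4] -> max=17
step 13: append 19 -> window=[17, 2, 15, 4, 19] -> max=19
step 14: append 21 -> window=[2, 15, 4, 19, 21] -> max=21
step 15: append 8 -> window=[15, 4, 19, 21, 8] -> max=21
step 16: append 0 -> window=[4, 19, 21, 8, 0] -> max=21
Window #12 max = 21

Answer: 21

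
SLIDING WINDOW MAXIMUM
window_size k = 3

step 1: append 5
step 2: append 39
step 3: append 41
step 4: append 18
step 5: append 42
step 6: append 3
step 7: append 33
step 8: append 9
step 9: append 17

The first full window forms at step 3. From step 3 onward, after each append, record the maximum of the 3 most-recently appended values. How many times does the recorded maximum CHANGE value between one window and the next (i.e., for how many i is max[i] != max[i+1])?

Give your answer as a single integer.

Answer: 2

Derivation:
step 1: append 5 -> window=[5] (not full yet)
step 2: append 39 -> window=[5, 39] (not full yet)
step 3: append 41 -> window=[5, 39, 41] -> max=41
step 4: append 18 -> window=[39, 41, 18] -> max=41
step 5: append 42 -> window=[41, 18, 42] -> max=42
step 6: append 3 -> window=[18, 42, 3] -> max=42
step 7: append 33 -> window=[42, 3, 33] -> max=42
step 8: append 9 -> window=[3, 33, 9] -> max=33
step 9: append 17 -> window=[33, 9, 17] -> max=33
Recorded maximums: 41 41 42 42 42 33 33
Changes between consecutive maximums: 2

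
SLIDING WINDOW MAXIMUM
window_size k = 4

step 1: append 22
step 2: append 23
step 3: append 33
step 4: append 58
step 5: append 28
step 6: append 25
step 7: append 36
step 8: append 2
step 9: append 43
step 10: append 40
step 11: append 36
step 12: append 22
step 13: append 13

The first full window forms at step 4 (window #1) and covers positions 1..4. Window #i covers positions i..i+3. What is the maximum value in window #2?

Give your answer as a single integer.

step 1: append 22 -> window=[22] (not full yet)
step 2: append 23 -> window=[22, 23] (not full yet)
step 3: append 33 -> window=[22, 23, 33] (not full yet)
step 4: append 58 -> window=[22, 23, 33, 58] -> max=58
step 5: append 28 -> window=[23, 33, 58, 28] -> max=58
Window #2 max = 58

Answer: 58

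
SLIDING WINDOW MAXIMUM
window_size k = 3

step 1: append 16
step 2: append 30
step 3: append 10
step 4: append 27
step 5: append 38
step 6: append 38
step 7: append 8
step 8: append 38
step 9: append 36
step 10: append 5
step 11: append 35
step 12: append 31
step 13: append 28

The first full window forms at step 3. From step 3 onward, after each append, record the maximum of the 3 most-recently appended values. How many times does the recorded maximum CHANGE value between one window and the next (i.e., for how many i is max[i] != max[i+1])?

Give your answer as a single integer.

step 1: append 16 -> window=[16] (not full yet)
step 2: append 30 -> window=[16, 30] (not full yet)
step 3: append 10 -> window=[16, 30, 10] -> max=30
step 4: append 27 -> window=[30, 10, 27] -> max=30
step 5: append 38 -> window=[10, 27, 38] -> max=38
step 6: append 38 -> window=[27, 38, 38] -> max=38
step 7: append 8 -> window=[38, 38, 8] -> max=38
step 8: append 38 -> window=[38, 8, 38] -> max=38
step 9: append 36 -> window=[8, 38, 36] -> max=38
step 10: append 5 -> window=[38, 36, 5] -> max=38
step 11: append 35 -> window=[36, 5, 35] -> max=36
step 12: append 31 -> window=[5, 35, 31] -> max=35
step 13: append 28 -> window=[35, 31, 28] -> max=35
Recorded maximums: 30 30 38 38 38 38 38 38 36 35 35
Changes between consecutive maximums: 3

Answer: 3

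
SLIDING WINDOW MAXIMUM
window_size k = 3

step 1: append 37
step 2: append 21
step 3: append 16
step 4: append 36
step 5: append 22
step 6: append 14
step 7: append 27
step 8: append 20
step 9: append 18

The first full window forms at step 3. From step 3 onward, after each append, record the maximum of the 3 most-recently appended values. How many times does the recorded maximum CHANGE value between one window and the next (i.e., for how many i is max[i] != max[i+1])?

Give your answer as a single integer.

Answer: 2

Derivation:
step 1: append 37 -> window=[37] (not full yet)
step 2: append 21 -> window=[37, 21] (not full yet)
step 3: append 16 -> window=[37, 21, 16] -> max=37
step 4: append 36 -> window=[21, 16, 36] -> max=36
step 5: append 22 -> window=[16, 36, 22] -> max=36
step 6: append 14 -> window=[36, 22, 14] -> max=36
step 7: append 27 -> window=[22, 14, 27] -> max=27
step 8: append 20 -> window=[14, 27, 20] -> max=27
step 9: append 18 -> window=[27, 20, 18] -> max=27
Recorded maximums: 37 36 36 36 27 27 27
Changes between consecutive maximums: 2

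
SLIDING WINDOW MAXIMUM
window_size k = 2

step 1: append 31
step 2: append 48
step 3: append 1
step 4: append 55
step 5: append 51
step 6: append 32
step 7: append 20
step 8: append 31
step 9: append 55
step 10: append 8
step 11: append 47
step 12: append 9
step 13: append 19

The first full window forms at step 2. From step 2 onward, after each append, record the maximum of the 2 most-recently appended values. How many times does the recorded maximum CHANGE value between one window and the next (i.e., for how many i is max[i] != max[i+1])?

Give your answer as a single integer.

step 1: append 31 -> window=[31] (not full yet)
step 2: append 48 -> window=[31, 48] -> max=48
step 3: append 1 -> window=[48, 1] -> max=48
step 4: append 55 -> window=[1, 55] -> max=55
step 5: append 51 -> window=[55, 51] -> max=55
step 6: append 32 -> window=[51, 32] -> max=51
step 7: append 20 -> window=[32, 20] -> max=32
step 8: append 31 -> window=[20, 31] -> max=31
step 9: append 55 -> window=[31, 55] -> max=55
step 10: append 8 -> window=[55, 8] -> max=55
step 11: append 47 -> window=[8, 47] -> max=47
step 12: append 9 -> window=[47, 9] -> max=47
step 13: append 19 -> window=[9, 19] -> max=19
Recorded maximums: 48 48 55 55 51 32 31 55 55 47 47 19
Changes between consecutive maximums: 7

Answer: 7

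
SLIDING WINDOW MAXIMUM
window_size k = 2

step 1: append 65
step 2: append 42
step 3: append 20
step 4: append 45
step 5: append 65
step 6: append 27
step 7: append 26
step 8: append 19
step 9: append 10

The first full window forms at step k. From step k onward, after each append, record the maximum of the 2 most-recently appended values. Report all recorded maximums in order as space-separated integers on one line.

Answer: 65 42 45 65 65 27 26 19

Derivation:
step 1: append 65 -> window=[65] (not full yet)
step 2: append 42 -> window=[65, 42] -> max=65
step 3: append 20 -> window=[42, 20] -> max=42
step 4: append 45 -> window=[20, 45] -> max=45
step 5: append 65 -> window=[45, 65] -> max=65
step 6: append 27 -> window=[65, 27] -> max=65
step 7: append 26 -> window=[27, 26] -> max=27
step 8: append 19 -> window=[26, 19] -> max=26
step 9: append 10 -> window=[19, 10] -> max=19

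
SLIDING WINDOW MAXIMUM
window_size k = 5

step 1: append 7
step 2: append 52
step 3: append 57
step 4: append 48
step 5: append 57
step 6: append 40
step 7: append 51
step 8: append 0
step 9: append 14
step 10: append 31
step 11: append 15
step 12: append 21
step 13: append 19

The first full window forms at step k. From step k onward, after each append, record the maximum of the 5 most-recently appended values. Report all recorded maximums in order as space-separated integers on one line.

Answer: 57 57 57 57 57 51 51 31 31

Derivation:
step 1: append 7 -> window=[7] (not full yet)
step 2: append 52 -> window=[7, 52] (not full yet)
step 3: append 57 -> window=[7, 52, 57] (not full yet)
step 4: append 48 -> window=[7, 52, 57, 48] (not full yet)
step 5: append 57 -> window=[7, 52, 57, 48, 57] -> max=57
step 6: append 40 -> window=[52, 57, 48, 57, 40] -> max=57
step 7: append 51 -> window=[57, 48, 57, 40, 51] -> max=57
step 8: append 0 -> window=[48, 57, 40, 51, 0] -> max=57
step 9: append 14 -> window=[57, 40, 51, 0, 14] -> max=57
step 10: append 31 -> window=[40, 51, 0, 14, 31] -> max=51
step 11: append 15 -> window=[51, 0, 14, 31, 15] -> max=51
step 12: append 21 -> window=[0, 14, 31, 15, 21] -> max=31
step 13: append 19 -> window=[14, 31, 15, 21, 19] -> max=31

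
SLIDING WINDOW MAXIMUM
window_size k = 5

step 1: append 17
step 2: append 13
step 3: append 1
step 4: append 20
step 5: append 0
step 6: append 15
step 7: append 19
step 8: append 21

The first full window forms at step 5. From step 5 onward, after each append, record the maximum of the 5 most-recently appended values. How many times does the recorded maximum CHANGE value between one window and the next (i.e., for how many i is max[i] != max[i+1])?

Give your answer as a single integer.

Answer: 1

Derivation:
step 1: append 17 -> window=[17] (not full yet)
step 2: append 13 -> window=[17, 13] (not full yet)
step 3: append 1 -> window=[17, 13, 1] (not full yet)
step 4: append 20 -> window=[17, 13, 1, 20] (not full yet)
step 5: append 0 -> window=[17, 13, 1, 20, 0] -> max=20
step 6: append 15 -> window=[13, 1, 20, 0, 15] -> max=20
step 7: append 19 -> window=[1, 20, 0, 15, 19] -> max=20
step 8: append 21 -> window=[20, 0, 15, 19, 21] -> max=21
Recorded maximums: 20 20 20 21
Changes between consecutive maximums: 1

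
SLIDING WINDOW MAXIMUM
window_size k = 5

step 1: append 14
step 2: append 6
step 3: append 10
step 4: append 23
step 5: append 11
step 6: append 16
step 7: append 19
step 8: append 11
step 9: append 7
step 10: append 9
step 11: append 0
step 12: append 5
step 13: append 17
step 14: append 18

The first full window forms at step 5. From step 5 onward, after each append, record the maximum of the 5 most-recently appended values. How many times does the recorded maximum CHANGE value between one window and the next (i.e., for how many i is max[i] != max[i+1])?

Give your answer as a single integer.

Answer: 4

Derivation:
step 1: append 14 -> window=[14] (not full yet)
step 2: append 6 -> window=[14, 6] (not full yet)
step 3: append 10 -> window=[14, 6, 10] (not full yet)
step 4: append 23 -> window=[14, 6, 10, 23] (not full yet)
step 5: append 11 -> window=[14, 6, 10, 23, 11] -> max=23
step 6: append 16 -> window=[6, 10, 23, 11, 16] -> max=23
step 7: append 19 -> window=[10, 23, 11, 16, 19] -> max=23
step 8: append 11 -> window=[23, 11, 16, 19, 11] -> max=23
step 9: append 7 -> window=[11, 16, 19, 11, 7] -> max=19
step 10: append 9 -> window=[16, 19, 11, 7, 9] -> max=19
step 11: append 0 -> window=[19, 11, 7, 9, 0] -> max=19
step 12: append 5 -> window=[11, 7, 9, 0, 5] -> max=11
step 13: append 17 -> window=[7, 9, 0, 5, 17] -> max=17
step 14: append 18 -> window=[9, 0, 5, 17, 18] -> max=18
Recorded maximums: 23 23 23 23 19 19 19 11 17 18
Changes between consecutive maximums: 4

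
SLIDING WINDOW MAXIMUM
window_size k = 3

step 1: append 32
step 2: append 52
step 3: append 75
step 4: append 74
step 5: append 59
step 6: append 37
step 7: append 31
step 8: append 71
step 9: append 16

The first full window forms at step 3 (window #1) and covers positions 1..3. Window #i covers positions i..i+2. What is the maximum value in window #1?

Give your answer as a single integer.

Answer: 75

Derivation:
step 1: append 32 -> window=[32] (not full yet)
step 2: append 52 -> window=[32, 52] (not full yet)
step 3: append 75 -> window=[32, 52, 75] -> max=75
Window #1 max = 75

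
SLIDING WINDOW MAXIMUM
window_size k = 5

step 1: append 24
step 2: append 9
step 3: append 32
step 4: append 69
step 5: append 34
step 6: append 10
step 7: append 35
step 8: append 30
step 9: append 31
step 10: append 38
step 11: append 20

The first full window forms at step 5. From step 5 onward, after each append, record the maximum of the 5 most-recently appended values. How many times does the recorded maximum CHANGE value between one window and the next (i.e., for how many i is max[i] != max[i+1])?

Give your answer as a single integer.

Answer: 2

Derivation:
step 1: append 24 -> window=[24] (not full yet)
step 2: append 9 -> window=[24, 9] (not full yet)
step 3: append 32 -> window=[24, 9, 32] (not full yet)
step 4: append 69 -> window=[24, 9, 32, 69] (not full yet)
step 5: append 34 -> window=[24, 9, 32, 69, 34] -> max=69
step 6: append 10 -> window=[9, 32, 69, 34, 10] -> max=69
step 7: append 35 -> window=[32, 69, 34, 10, 35] -> max=69
step 8: append 30 -> window=[69, 34, 10, 35, 30] -> max=69
step 9: append 31 -> window=[34, 10, 35, 30, 31] -> max=35
step 10: append 38 -> window=[10, 35, 30, 31, 38] -> max=38
step 11: append 20 -> window=[35, 30, 31, 38, 20] -> max=38
Recorded maximums: 69 69 69 69 35 38 38
Changes between consecutive maximums: 2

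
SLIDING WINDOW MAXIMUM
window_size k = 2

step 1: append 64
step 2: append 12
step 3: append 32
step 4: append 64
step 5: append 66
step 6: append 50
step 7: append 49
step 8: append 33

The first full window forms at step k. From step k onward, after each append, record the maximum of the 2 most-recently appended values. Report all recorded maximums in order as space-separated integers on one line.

Answer: 64 32 64 66 66 50 49

Derivation:
step 1: append 64 -> window=[64] (not full yet)
step 2: append 12 -> window=[64, 12] -> max=64
step 3: append 32 -> window=[12, 32] -> max=32
step 4: append 64 -> window=[32, 64] -> max=64
step 5: append 66 -> window=[64, 66] -> max=66
step 6: append 50 -> window=[66, 50] -> max=66
step 7: append 49 -> window=[50, 49] -> max=50
step 8: append 33 -> window=[49, 33] -> max=49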